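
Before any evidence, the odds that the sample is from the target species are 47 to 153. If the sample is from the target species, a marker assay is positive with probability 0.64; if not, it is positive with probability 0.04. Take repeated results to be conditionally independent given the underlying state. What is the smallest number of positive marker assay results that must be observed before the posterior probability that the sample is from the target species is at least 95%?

Prior odds = 47/153.
Likelihood ratio of a positive = 0.64/0.04 = 16.
Target posterior odds = 0.95/0.05 = 19.
Need (47/153) × 16ⁿ ≥ 19, i.e. 16ⁿ ≥ 2907/47.
16¹ = 16 falls short of 2907/47 but 16² = 256 reaches it, so n = 2.

2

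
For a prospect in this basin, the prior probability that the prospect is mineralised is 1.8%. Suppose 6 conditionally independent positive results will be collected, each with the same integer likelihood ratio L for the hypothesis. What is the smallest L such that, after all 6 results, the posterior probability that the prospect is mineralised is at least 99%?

5

Prior odds = 0.018/0.982 = 9/491.
Target odds = 0.99/0.01 = 99.
Need L⁶ ≥ 99 ÷ (9/491) = 5401.
4⁶ = 4096 < 5401 ≤ 15625 = 5⁶, so L = 5.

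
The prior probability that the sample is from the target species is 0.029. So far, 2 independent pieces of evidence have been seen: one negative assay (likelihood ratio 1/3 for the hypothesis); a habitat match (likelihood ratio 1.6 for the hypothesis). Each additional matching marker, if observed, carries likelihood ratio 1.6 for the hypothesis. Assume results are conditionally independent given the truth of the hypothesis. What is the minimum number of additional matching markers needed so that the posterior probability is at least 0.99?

Prior odds = 0.029/0.971 = 29/971.
Combined Bayes factor of the evidence already in hand = (1/3) × 1.6 = 8/15.
Odds after that evidence = (29/971) × 8/15 = 232/14565.
Target odds = 0.99/0.01 = 99.
Need 1.6ⁿ ≥ 99 ÷ (232/14565) = 1441935/232.
1.6¹⁸ ≈4722.37 falls short of 1441935/232 but 1.6¹⁹ ≈7555.79 reaches it, so n = 19.

19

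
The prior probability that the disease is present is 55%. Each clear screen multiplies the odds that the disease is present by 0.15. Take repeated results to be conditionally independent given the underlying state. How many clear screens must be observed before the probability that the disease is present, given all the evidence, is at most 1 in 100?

3

Prior odds: 0.55 ÷ 0.45 = 11/9.
Likelihood ratio per clear screen = 0.15.
Target odds: 0.01 ÷ 0.99 = 1/99.
Need (11/9) × 0.15ⁿ ≤ 1/99, i.e. 0.15ⁿ ≤ 1/121.
0.15² = 0.0225 is still above 1/121 but 0.15³ = 0.003375 is at or below it, so n = 3.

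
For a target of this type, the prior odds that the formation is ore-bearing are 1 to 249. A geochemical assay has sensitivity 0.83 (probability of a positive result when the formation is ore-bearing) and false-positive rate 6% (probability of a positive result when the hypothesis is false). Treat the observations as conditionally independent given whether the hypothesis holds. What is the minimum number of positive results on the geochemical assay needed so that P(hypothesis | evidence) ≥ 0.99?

Prior odds = 1/249.
Likelihood ratio of a positive result = 0.83/0.06 = 83/6.
Target posterior odds = 0.99/0.01 = 99.
Need (1/249) × (83/6)ⁿ ≥ 99, i.e. (83/6)ⁿ ≥ 24651.
(83/6)³ = 571787/216 falls short of 24651 but (83/6)⁴ = 47458321/1296 reaches it, so n = 4.

4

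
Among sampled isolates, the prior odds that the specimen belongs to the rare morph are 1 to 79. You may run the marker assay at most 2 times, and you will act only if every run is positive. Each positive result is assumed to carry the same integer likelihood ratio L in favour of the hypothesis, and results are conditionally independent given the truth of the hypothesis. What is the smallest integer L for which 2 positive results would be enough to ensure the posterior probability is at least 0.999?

Prior odds = 1/79.
Target odds = 0.999/0.001 = 999.
Need L² ≥ 999 ÷ (1/79) = 78921.
280² = 78400 < 78921 ≤ 78961 = 281², so L = 281.

281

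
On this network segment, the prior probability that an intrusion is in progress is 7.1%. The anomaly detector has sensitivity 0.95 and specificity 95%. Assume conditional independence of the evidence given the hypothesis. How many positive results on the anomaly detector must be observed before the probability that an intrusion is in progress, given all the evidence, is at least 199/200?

3

Prior odds = 0.071/0.929 = 71/929.
False-positive rate = 1 − 0.95 = 0.05; likelihood ratio of a positive = 0.95/0.05 = 19.
Target posterior odds = 0.995/0.005 = 199.
Require 19ⁿ ≥ 199 ÷ (71/929) = 184871/71.
19² = 361 falls short of 184871/71 but 19³ = 6859 reaches it, so n = 3.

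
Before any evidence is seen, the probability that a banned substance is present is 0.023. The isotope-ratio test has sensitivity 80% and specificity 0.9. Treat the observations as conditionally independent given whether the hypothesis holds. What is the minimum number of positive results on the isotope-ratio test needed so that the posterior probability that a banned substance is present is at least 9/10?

3

Prior odds: 0.023 ÷ 0.977 = 23/977.
False-positive rate = 1 − 0.9 = 0.1; likelihood ratio of a positive = 0.8/0.1 = 8.
Target odds: 0.9 ÷ 0.1 = 9.
Need (23/977) × 8ⁿ ≥ 9, i.e. 8ⁿ ≥ 8793/23.
8² = 64 falls short of 8793/23 but 8³ = 512 reaches it, so n = 3.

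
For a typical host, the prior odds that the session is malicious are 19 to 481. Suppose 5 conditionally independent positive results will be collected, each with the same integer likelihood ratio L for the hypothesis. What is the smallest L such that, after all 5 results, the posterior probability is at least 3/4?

3

Prior odds = 19/481.
Target odds = 0.75/0.25 = 3.
Need L⁵ ≥ 3 ÷ (19/481) = 1443/19.
2⁵ = 32 < 1443/19 ≤ 243 = 3⁵, so L = 3.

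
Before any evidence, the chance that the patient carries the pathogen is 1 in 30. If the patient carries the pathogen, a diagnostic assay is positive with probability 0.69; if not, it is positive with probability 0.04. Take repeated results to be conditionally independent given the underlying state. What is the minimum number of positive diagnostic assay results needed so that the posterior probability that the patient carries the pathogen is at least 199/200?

4

Prior odds: (1/30) ÷ (29/30) = 1/29.
Likelihood ratio of a positive = 0.69/0.04 = 17.25.
Target odds: 0.995 ÷ 0.005 = 199.
Need (1/29) × 17.25ⁿ ≥ 199, i.e. 17.25ⁿ ≥ 5771.
17.25³ = 5132.953125 falls short of 5771 but 17.25⁴ = 22667121/256 reaches it, so n = 4.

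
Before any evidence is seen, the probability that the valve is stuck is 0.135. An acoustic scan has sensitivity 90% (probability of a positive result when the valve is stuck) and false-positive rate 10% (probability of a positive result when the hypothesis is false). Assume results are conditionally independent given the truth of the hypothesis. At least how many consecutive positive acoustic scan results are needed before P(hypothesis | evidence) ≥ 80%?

2

Prior odds = 0.135/0.865 = 27/173.
Likelihood ratio of a positive result = 0.9/0.1 = 9.
Target odds: 0.8 ÷ 0.2 = 4.
Require 9ⁿ ≥ 4 ÷ (27/173) = 692/27.
9¹ = 9 falls short of 692/27 but 9² = 81 reaches it, so n = 2.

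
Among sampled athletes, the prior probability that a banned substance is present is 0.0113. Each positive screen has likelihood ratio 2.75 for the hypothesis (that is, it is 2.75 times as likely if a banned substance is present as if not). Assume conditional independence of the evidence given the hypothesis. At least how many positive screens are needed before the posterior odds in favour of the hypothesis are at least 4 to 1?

Prior odds: 0.0113 ÷ 0.9887 = 113/9887.
Likelihood ratio per positive screen = 2.75.
Target odds = 4.
Need (113/9887) × 2.75ⁿ ≥ 4, i.e. 2.75ⁿ ≥ 39548/113.
2.75⁵ = 161051/1024 falls short of 39548/113 but 2.75⁶ = 1771561/4096 reaches it, so n = 6.

6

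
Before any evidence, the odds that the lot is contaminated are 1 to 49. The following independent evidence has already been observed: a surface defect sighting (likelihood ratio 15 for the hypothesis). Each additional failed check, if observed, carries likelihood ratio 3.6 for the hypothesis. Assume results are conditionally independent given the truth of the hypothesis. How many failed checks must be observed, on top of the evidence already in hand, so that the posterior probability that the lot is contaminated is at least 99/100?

5

Prior odds = 1/49.
Bayes factor of the evidence already in hand = 15.
Odds after that evidence = (1/49) × 15 = 15/49.
Target odds = 0.99/0.01 = 99.
Need 3.6ⁿ ≥ 99 ÷ (15/49) = 323.4.
3.6⁴ = 167.9616 falls short of 323.4 but 3.6⁵ = 604.66176 reaches it, so n = 5.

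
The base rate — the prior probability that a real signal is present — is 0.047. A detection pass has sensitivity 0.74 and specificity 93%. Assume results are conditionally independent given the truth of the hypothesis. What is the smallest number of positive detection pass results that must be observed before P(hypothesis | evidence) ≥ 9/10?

Prior odds = 0.047/0.953 = 47/953.
False-positive rate = 1 − 0.93 = 0.07; likelihood ratio of a positive = 0.74/0.07 = 74/7.
Target posterior odds = 0.9/0.1 = 9.
Need (47/953) × (74/7)ⁿ ≥ 9, i.e. (74/7)ⁿ ≥ 8577/47.
(74/7)² = 5476/49 falls short of 8577/47 but (74/7)³ = 405224/343 reaches it, so n = 3.

3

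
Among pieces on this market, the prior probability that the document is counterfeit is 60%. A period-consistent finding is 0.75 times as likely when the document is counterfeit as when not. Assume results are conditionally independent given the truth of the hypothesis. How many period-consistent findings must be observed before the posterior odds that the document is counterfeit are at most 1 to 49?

Prior odds: 0.6 ÷ 0.4 = 1.5.
Likelihood ratio per period-consistent finding = 0.75.
Target odds = 1/49.
Require 0.75ⁿ ≤ 1/49 ÷ 1.5 = 2/147.
0.75¹⁴ = 4782969/268435456 is still above 2/147 but 0.75¹⁵ ≈0.0133635 is at or below it, so n = 15.

15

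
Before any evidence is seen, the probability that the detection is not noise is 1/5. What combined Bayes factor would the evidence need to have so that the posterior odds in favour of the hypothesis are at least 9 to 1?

Prior odds = 0.2/0.8 = 0.25.
Target odds = 9.
Required Bayes factor = 9 ÷ 0.25 = 36.

36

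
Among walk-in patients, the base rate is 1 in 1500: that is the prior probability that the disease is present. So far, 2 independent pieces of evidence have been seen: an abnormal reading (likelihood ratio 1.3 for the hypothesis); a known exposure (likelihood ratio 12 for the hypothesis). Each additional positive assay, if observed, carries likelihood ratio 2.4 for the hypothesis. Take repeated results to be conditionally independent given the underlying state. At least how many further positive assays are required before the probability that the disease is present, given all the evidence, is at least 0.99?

Prior odds = (1/1500)/(1499/1500) = 1/1499.
Combined Bayes factor of the evidence already in hand = 1.3 × 12 = 15.6.
Odds after that evidence = (1/1499) × 15.6 = 78/7495.
Target odds = 0.99/0.01 = 99.
Need 2.4ⁿ ≥ 99 ÷ (78/7495) = 247335/26.
2.4¹⁰ ≈6340.34 falls short of 247335/26 but 2.4¹¹ ≈15216.8 reaches it, so n = 11.

11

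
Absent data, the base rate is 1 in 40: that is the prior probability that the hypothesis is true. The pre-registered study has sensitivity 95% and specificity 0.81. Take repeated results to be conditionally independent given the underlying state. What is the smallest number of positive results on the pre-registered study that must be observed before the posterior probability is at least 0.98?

5

Prior odds: 0.025 ÷ 0.975 = 1/39.
False-positive rate = 1 − 0.81 = 0.19; likelihood ratio of a positive = 0.95/0.19 = 5.
Target odds: 0.98 ÷ 0.02 = 49.
Need (1/39) × 5ⁿ ≥ 49, i.e. 5ⁿ ≥ 1911.
5⁴ = 625 falls short of 1911 but 5⁵ = 3125 reaches it, so n = 5.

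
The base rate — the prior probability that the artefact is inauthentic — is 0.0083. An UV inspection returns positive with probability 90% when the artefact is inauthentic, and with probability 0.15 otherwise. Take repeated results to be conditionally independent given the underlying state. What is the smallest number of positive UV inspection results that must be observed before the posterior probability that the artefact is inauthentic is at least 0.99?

Prior odds: 0.0083 ÷ 0.9917 = 83/9917.
Likelihood ratio of a positive result = 0.9/0.15 = 6.
Target odds: 0.99 ÷ 0.01 = 99.
Need (83/9917) × 6ⁿ ≥ 99, i.e. 6ⁿ ≥ 981783/83.
6⁵ = 7776 falls short of 981783/83 but 6⁶ = 46656 reaches it, so n = 6.

6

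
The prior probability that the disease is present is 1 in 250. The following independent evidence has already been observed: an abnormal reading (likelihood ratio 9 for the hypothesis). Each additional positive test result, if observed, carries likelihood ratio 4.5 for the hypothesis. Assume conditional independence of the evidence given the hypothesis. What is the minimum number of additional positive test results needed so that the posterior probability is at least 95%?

Prior odds = 0.004/0.996 = 1/249.
Bayes factor of the evidence already in hand = 9.
Odds after that evidence = (1/249) × 9 = 3/83.
Target odds = 0.95/0.05 = 19.
Need 4.5ⁿ ≥ 19 ÷ (3/83) = 1577/3.
4.5⁴ = 410.0625 falls short of 1577/3 but 4.5⁵ = 1845.28125 reaches it, so n = 5.

5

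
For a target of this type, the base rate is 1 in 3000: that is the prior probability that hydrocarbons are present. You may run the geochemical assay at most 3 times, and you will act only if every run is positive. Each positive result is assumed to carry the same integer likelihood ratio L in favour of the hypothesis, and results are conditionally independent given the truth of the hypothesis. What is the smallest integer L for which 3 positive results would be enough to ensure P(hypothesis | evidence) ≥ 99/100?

Prior odds = (1/3000)/(2999/3000) = 1/2999.
Target odds = 0.99/0.01 = 99.
Need L³ ≥ 99 ÷ (1/2999) = 296901.
66³ = 287496 < 296901 ≤ 300763 = 67³, so L = 67.

67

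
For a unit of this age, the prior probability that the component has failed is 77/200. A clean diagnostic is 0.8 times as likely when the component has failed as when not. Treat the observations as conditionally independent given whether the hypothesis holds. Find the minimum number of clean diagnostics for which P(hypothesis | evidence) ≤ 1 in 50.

16

Prior odds = 0.385/0.615 = 77/123.
Likelihood ratio per clean diagnostic = 0.8.
Target posterior odds = 0.02/0.98 = 1/49.
Need (77/123) × 0.8ⁿ ≤ 1/49, i.e. 0.8ⁿ ≤ 123/3773.
0.8¹⁵ ≈0.0351844 is still above 123/3773 but 0.8¹⁶ ≈0.0281475 is at or below it, so n = 16.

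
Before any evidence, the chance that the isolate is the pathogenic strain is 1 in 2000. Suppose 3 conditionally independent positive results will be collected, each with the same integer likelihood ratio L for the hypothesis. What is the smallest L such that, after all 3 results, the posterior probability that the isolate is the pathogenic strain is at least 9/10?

27

Prior odds = 0.0005/0.9995 = 1/1999.
Target odds = 0.9/0.1 = 9.
Need L³ ≥ 9 ÷ (1/1999) = 17991.
26³ = 17576 < 17991 ≤ 19683 = 27³, so L = 27.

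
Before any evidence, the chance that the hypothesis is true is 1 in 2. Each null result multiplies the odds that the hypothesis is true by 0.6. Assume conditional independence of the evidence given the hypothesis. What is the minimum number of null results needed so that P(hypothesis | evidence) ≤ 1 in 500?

Prior odds: 0.5 ÷ 0.5 = 1.
Likelihood ratio per null result = 0.6.
Target posterior odds = 0.002/0.998 = 1/499.
Need 1 × 0.6ⁿ ≤ 1/499, i.e. 0.6ⁿ ≤ 1/499.
0.6¹² = 531441/244140625 is still above 1/499 but 0.6¹³ ≈0.00130607 is at or below it, so n = 13.

13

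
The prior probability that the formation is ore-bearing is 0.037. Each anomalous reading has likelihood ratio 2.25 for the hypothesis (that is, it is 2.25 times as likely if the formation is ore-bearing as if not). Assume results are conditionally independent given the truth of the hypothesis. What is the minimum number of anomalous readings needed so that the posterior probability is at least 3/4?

Prior odds = 0.037/0.963 = 37/963.
Likelihood ratio per anomalous reading = 2.25.
Target odds: 0.75 ÷ 0.25 = 3.
Require 2.25ⁿ ≥ 3 ÷ (37/963) = 2889/37.
2.25⁵ = 59049/1024 falls short of 2889/37 but 2.25⁶ = 531441/4096 reaches it, so n = 6.

6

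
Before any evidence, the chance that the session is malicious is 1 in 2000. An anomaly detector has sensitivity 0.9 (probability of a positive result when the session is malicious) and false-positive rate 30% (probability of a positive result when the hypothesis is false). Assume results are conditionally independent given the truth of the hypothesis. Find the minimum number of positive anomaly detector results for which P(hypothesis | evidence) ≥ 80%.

Prior odds: 0.0005 ÷ 0.9995 = 1/1999.
Likelihood ratio of a positive result = 0.9/0.3 = 3.
Target posterior odds = 0.8/0.2 = 4.
Need (1/1999) × 3ⁿ ≥ 4, i.e. 3ⁿ ≥ 7996.
3⁸ = 6561 falls short of 7996 but 3⁹ = 19683 reaches it, so n = 9.

9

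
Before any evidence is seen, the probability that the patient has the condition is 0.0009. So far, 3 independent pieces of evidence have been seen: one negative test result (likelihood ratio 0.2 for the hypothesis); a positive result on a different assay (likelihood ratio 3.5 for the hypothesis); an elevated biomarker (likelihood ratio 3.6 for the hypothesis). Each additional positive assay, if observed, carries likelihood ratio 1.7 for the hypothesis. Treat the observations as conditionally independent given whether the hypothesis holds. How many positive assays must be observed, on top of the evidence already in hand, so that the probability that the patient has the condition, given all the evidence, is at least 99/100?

Prior odds = 0.0009/0.9991 = 9/9991.
Combined Bayes factor of the evidence already in hand = 0.2 × 3.5 × 3.6 = 2.52.
Odds after that evidence = (9/9991) × 2.52 = 567/249775.
Target odds = 0.99/0.01 = 99.
Need 1.7ⁿ ≥ 99 ÷ (567/249775) = 2747525/63.
1.7²⁰ ≈40642.3 falls short of 2747525/63 but 1.7²¹ ≈69091.9 reaches it, so n = 21.

21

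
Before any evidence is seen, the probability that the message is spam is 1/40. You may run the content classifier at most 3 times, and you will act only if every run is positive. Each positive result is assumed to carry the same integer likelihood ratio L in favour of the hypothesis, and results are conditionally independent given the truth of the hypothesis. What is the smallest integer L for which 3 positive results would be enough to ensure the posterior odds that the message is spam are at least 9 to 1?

Prior odds = 0.025/0.975 = 1/39.
Target odds = 9.
Need L³ ≥ 9 ÷ (1/39) = 351.
7³ = 343 < 351 ≤ 512 = 8³, so L = 8.

8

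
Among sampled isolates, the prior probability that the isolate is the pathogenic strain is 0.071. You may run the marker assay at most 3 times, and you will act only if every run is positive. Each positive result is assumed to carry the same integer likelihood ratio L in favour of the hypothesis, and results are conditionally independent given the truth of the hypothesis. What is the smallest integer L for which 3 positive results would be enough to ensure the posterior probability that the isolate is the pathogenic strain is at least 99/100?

Prior odds = 0.071/0.929 = 71/929.
Target odds = 0.99/0.01 = 99.
Need L³ ≥ 99 ÷ (71/929) = 91971/71.
10³ = 1000 < 91971/71 ≤ 1331 = 11³, so L = 11.

11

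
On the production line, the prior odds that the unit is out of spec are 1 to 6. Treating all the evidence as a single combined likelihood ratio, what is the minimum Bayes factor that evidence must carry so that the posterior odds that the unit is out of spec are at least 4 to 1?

Prior odds = 1/6.
Target odds = 4.
Required Bayes factor = 4 ÷ (1/6) = 24.

24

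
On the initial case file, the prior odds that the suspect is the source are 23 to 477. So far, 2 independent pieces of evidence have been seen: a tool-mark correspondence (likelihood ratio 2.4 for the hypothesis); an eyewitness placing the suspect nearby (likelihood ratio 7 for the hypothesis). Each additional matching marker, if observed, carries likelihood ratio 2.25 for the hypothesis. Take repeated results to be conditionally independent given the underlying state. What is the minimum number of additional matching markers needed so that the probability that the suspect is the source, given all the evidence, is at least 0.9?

3

Prior odds = 23/477.
Combined Bayes factor of the evidence already in hand = 2.4 × 7 = 16.8.
Odds after that evidence = (23/477) × 16.8 = 644/795.
Target odds = 0.9/0.1 = 9.
Need 2.25ⁿ ≥ 9 ÷ (644/795) = 7155/644.
2.25² = 5.0625 falls short of 7155/644 but 2.25³ = 11.390625 reaches it, so n = 3.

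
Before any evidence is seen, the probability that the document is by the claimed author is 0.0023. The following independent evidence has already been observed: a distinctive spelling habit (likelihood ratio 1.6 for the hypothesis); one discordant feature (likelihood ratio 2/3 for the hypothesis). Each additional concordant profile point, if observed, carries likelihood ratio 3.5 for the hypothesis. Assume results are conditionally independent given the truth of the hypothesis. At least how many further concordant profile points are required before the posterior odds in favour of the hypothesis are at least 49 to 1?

8

Prior odds = 0.0023/0.9977 = 23/9977.
Combined Bayes factor of the evidence already in hand = 1.6 × (2/3) = 16/15.
Odds after that evidence = (23/9977) × 16/15 = 368/149655.
Target odds = 49.
Need 3.5ⁿ ≥ 49 ÷ (368/149655) = 7333095/368.
3.5⁷ = 823543/128 falls short of 7333095/368 but 3.5⁸ = 5764801/256 reaches it, so n = 8.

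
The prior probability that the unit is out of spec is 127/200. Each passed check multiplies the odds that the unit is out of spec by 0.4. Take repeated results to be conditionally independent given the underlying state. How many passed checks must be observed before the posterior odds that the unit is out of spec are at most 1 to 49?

Prior odds = 0.635/0.365 = 127/73.
Likelihood ratio per passed check = 0.4.
Target odds = 1/49.
Need (127/73) × 0.4ⁿ ≤ 1/49, i.e. 0.4ⁿ ≤ 73/6223.
0.4⁴ = 0.0256 is still above 73/6223 but 0.4⁵ = 0.01024 is at or below it, so n = 5.

5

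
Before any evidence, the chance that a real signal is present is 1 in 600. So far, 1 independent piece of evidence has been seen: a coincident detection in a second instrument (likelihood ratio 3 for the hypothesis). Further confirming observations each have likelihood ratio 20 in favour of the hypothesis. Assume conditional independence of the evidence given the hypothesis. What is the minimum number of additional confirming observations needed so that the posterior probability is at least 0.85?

Prior odds = (1/600)/(599/600) = 1/599.
Bayes factor of the evidence already in hand = 3.
Odds after that evidence = (1/599) × 3 = 3/599.
Target odds = 0.85/0.15 = 17/3.
Need 20ⁿ ≥ 17/3 ÷ (3/599) = 10183/9.
20² = 400 falls short of 10183/9 but 20³ = 8000 reaches it, so n = 3.

3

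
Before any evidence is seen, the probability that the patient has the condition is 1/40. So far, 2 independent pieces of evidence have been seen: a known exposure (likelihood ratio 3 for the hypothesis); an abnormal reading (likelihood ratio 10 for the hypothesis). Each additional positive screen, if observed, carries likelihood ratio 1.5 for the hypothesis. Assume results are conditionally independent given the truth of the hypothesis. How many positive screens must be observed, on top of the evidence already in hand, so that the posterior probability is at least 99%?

Prior odds = 0.025/0.975 = 1/39.
Combined Bayes factor of the evidence already in hand = 3 × 10 = 30.
Odds after that evidence = (1/39) × 30 = 10/13.
Target odds = 0.99/0.01 = 99.
Need 1.5ⁿ ≥ 99 ÷ (10/13) = 128.7.
1.5¹¹ = 177147/2048 falls short of 128.7 but 1.5¹² = 531441/4096 reaches it, so n = 12.

12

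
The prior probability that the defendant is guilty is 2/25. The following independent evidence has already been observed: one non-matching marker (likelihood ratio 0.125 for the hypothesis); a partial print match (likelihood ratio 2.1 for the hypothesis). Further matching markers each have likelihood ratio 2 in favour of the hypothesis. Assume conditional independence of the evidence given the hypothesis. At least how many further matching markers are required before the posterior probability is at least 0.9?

Prior odds = 0.08/0.92 = 2/23.
Combined Bayes factor of the evidence already in hand = 0.125 × 2.1 = 0.2625.
Odds after that evidence = (2/23) × 0.2625 = 21/920.
Target odds = 0.9/0.1 = 9.
Need 2ⁿ ≥ 9 ÷ (21/920) = 2760/7.
2⁸ = 256 falls short of 2760/7 but 2⁹ = 512 reaches it, so n = 9.

9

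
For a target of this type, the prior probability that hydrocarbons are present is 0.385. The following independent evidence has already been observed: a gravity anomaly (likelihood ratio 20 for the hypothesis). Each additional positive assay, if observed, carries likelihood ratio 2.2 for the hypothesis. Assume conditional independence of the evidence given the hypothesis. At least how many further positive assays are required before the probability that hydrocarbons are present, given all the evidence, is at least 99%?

Prior odds = 0.385/0.615 = 77/123.
Bayes factor of the evidence already in hand = 20.
Odds after that evidence = (77/123) × 20 = 1540/123.
Target odds = 0.99/0.01 = 99.
Need 2.2ⁿ ≥ 99 ÷ (1540/123) = 1107/140.
2.2² = 4.84 falls short of 1107/140 but 2.2³ = 10.648 reaches it, so n = 3.

3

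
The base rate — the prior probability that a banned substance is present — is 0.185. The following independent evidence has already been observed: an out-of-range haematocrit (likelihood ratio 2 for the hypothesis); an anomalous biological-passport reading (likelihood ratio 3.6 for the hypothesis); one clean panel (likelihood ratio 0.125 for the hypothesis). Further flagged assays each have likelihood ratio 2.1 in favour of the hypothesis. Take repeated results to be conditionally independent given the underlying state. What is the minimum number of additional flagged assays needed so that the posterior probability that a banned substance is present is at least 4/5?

Prior odds = 0.185/0.815 = 37/163.
Combined Bayes factor of the evidence already in hand = 2 × 3.6 × 0.125 = 0.9.
Odds after that evidence = (37/163) × 0.9 = 333/1630.
Target odds = 0.8/0.2 = 4.
Need 2.1ⁿ ≥ 4 ÷ (333/1630) = 6520/333.
2.1⁴ = 19.4481 falls short of 6520/333 but 2.1⁵ = 4084101/100000 reaches it, so n = 5.

5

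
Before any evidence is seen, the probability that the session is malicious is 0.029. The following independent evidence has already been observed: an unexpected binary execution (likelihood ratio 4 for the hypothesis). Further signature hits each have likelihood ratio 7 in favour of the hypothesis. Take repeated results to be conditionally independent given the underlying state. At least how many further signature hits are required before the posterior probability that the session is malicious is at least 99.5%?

4

Prior odds = 0.029/0.971 = 29/971.
Bayes factor of the evidence already in hand = 4.
Odds after that evidence = (29/971) × 4 = 116/971.
Target odds = 0.995/0.005 = 199.
Need 7ⁿ ≥ 199 ÷ (116/971) = 193229/116.
7³ = 343 falls short of 193229/116 but 7⁴ = 2401 reaches it, so n = 4.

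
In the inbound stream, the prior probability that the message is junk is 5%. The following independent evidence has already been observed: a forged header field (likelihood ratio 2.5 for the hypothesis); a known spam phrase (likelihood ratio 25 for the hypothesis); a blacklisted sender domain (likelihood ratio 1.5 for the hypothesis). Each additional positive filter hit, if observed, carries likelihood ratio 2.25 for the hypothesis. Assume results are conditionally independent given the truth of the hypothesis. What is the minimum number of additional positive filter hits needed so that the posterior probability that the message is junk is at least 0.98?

3

Prior odds = 0.05/0.95 = 1/19.
Combined Bayes factor of the evidence already in hand = 2.5 × 25 × 1.5 = 93.75.
Odds after that evidence = (1/19) × 93.75 = 375/76.
Target odds = 0.98/0.02 = 49.
Need 2.25ⁿ ≥ 49 ÷ (375/76) = 3724/375.
2.25² = 5.0625 falls short of 3724/375 but 2.25³ = 11.390625 reaches it, so n = 3.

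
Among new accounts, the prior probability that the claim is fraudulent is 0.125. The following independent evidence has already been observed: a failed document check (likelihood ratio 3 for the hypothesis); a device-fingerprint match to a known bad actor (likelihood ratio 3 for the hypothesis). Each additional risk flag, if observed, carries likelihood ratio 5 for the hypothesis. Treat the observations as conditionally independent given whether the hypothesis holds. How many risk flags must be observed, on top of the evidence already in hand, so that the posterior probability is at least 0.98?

Prior odds = 0.125/0.875 = 1/7.
Combined Bayes factor of the evidence already in hand = 3 × 3 = 9.
Odds after that evidence = (1/7) × 9 = 9/7.
Target odds = 0.98/0.02 = 49.
Need 5ⁿ ≥ 49 ÷ (9/7) = 343/9.
5² = 25 falls short of 343/9 but 5³ = 125 reaches it, so n = 3.

3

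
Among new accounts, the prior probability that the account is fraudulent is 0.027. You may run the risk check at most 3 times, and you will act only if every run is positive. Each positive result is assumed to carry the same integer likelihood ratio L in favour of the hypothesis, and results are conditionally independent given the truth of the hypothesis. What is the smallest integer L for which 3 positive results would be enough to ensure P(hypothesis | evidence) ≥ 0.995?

20

Prior odds = 0.027/0.973 = 27/973.
Target odds = 0.995/0.005 = 199.
Need L³ ≥ 199 ÷ (27/973) = 193627/27.
19³ = 6859 < 193627/27 ≤ 8000 = 20³, so L = 20.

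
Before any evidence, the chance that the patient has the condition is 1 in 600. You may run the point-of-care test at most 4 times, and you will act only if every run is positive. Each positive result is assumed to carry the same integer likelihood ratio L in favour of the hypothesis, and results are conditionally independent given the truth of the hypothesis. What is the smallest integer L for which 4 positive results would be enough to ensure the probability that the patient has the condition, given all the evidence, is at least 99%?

Prior odds = (1/600)/(599/600) = 1/599.
Target odds = 0.99/0.01 = 99.
Need L⁴ ≥ 99 ÷ (1/599) = 59301.
15⁴ = 50625 < 59301 ≤ 65536 = 16⁴, so L = 16.

16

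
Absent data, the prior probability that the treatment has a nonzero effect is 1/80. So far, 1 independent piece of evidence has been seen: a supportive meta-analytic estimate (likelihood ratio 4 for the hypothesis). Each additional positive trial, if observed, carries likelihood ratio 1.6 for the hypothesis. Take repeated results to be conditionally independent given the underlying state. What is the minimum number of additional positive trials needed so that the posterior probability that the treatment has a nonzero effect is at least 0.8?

Prior odds = 0.0125/0.9875 = 1/79.
Bayes factor of the evidence already in hand = 4.
Odds after that evidence = (1/79) × 4 = 4/79.
Target odds = 0.8/0.2 = 4.
Need 1.6ⁿ ≥ 4 ÷ (4/79) = 79.
1.6⁹ = 134217728/1953125 falls short of 79 but 1.6¹⁰ ≈109.951 reaches it, so n = 10.

10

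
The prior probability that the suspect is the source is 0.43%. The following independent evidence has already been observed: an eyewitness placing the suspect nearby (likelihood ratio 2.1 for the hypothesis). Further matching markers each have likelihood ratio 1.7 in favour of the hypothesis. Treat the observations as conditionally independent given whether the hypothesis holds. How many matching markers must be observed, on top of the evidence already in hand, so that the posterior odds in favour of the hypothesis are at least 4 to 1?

12

Prior odds = 0.0043/0.9957 = 43/9957.
Bayes factor of the evidence already in hand = 2.1.
Odds after that evidence = (43/9957) × 2.1 = 301/33190.
Target odds = 4.
Need 1.7ⁿ ≥ 4 ÷ (301/33190) = 132760/301.
1.7¹¹ ≈342.719 falls short of 132760/301 but 1.7¹² ≈582.622 reaches it, so n = 12.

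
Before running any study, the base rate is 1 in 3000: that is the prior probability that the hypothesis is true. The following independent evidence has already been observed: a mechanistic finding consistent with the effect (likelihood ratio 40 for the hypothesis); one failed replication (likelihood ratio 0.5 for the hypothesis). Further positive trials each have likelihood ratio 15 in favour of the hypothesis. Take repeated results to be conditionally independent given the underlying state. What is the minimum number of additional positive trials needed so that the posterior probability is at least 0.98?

4

Prior odds = (1/3000)/(2999/3000) = 1/2999.
Combined Bayes factor of the evidence already in hand = 40 × 0.5 = 20.
Odds after that evidence = (1/2999) × 20 = 20/2999.
Target odds = 0.98/0.02 = 49.
Need 15ⁿ ≥ 49 ÷ (20/2999) = 7347.55.
15³ = 3375 falls short of 7347.55 but 15⁴ = 50625 reaches it, so n = 4.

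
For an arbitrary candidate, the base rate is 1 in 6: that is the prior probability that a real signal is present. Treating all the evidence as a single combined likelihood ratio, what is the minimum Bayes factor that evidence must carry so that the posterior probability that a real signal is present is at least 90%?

Prior odds = (1/6)/(5/6) = 0.2.
Target odds = 0.9/0.1 = 9.
Required Bayes factor = 9 ÷ 0.2 = 45.

45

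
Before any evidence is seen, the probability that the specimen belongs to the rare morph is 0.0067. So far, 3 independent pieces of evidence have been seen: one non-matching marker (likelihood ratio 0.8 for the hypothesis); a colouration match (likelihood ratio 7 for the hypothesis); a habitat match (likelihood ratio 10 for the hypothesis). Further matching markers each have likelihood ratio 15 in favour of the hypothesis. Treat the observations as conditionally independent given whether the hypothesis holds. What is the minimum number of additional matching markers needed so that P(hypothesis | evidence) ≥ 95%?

2

Prior odds = 0.0067/0.9933 = 67/9933.
Combined Bayes factor of the evidence already in hand = 0.8 × 7 × 10 = 56.
Odds after that evidence = (67/9933) × 56 = 536/1419.
Target odds = 0.95/0.05 = 19.
Need 15ⁿ ≥ 19 ÷ (536/1419) = 26961/536.
15¹ = 15 falls short of 26961/536 but 15² = 225 reaches it, so n = 2.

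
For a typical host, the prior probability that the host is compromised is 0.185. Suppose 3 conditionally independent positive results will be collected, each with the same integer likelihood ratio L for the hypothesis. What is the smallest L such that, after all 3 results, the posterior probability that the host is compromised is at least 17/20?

3

Prior odds = 0.185/0.815 = 37/163.
Target odds = 0.85/0.15 = 17/3.
Need L³ ≥ 17/3 ÷ (37/163) = 2771/111.
2³ = 8 < 2771/111 ≤ 27 = 3³, so L = 3.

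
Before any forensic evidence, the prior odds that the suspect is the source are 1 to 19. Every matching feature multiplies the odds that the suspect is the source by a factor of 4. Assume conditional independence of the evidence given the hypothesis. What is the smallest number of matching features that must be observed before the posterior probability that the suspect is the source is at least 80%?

4

Prior odds = 1/19.
Likelihood ratio per matching feature = 4.
Target posterior odds = 0.8/0.2 = 4.
Need (1/19) × 4ⁿ ≥ 4, i.e. 4ⁿ ≥ 76.
4³ = 64 falls short of 76 but 4⁴ = 256 reaches it, so n = 4.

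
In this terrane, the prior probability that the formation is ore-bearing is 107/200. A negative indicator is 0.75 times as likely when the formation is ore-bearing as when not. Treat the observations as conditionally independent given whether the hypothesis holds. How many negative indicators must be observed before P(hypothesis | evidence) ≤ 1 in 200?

19

Prior odds = 0.535/0.465 = 107/93.
Likelihood ratio per negative indicator = 0.75.
Target odds: 0.005 ÷ 0.995 = 1/199.
Require 0.75ⁿ ≤ 1/199 ÷ (107/93) = 93/21293.
0.75¹⁸ ≈0.00563771 is still above 93/21293 but 0.75¹⁹ ≈0.00422828 is at or below it, so n = 19.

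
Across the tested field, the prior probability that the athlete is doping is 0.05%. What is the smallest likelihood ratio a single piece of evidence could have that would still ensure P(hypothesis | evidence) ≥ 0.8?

Prior odds = 0.0005/0.9995 = 1/1999.
Target odds = 0.8/0.2 = 4.
Required Bayes factor = 4 ÷ (1/1999) = 7996.

7996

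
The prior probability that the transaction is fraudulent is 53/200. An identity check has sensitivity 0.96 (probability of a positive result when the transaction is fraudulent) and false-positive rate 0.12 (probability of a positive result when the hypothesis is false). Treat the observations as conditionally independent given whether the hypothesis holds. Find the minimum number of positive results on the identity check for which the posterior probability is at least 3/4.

Prior odds: 0.265 ÷ 0.735 = 53/147.
Likelihood ratio of a positive result = 0.96/0.12 = 8.
Target posterior odds = 0.75/0.25 = 3.
Require 8ⁿ ≥ 3 ÷ (53/147) = 441/53.
8¹ = 8 falls short of 441/53 but 8² = 64 reaches it, so n = 2.

2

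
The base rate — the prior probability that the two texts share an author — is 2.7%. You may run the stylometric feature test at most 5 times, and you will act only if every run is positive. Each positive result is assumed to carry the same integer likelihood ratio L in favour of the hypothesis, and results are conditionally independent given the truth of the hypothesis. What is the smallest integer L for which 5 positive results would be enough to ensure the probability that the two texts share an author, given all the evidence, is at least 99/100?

6

Prior odds = 0.027/0.973 = 27/973.
Target odds = 0.99/0.01 = 99.
Need L⁵ ≥ 99 ÷ (27/973) = 10703/3.
5⁵ = 3125 < 10703/3 ≤ 7776 = 6⁵, so L = 6.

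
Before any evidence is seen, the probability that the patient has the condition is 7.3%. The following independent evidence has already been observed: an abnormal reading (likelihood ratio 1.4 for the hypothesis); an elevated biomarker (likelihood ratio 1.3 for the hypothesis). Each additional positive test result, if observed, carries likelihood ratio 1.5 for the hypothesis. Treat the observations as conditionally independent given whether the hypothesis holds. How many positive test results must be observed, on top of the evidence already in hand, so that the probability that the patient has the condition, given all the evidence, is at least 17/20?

10

Prior odds = 0.073/0.927 = 73/927.
Combined Bayes factor of the evidence already in hand = 1.4 × 1.3 = 1.82.
Odds after that evidence = (73/927) × 1.82 = 6643/46350.
Target odds = 0.85/0.15 = 17/3.
Need 1.5ⁿ ≥ 17/3 ÷ (6643/46350) = 262650/6643.
1.5⁹ = 19683/512 falls short of 262650/6643 but 1.5¹⁰ = 59049/1024 reaches it, so n = 10.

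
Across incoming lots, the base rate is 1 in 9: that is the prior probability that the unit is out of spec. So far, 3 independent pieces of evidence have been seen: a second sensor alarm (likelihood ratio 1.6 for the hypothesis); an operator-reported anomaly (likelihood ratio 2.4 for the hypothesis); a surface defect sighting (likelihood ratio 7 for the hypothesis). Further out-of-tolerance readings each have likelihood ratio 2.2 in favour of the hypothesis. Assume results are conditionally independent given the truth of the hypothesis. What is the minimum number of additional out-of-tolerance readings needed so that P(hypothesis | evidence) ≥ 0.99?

5

Prior odds = (1/9)/(8/9) = 0.125.
Combined Bayes factor of the evidence already in hand = 1.6 × 2.4 × 7 = 26.88.
Odds after that evidence = 0.125 × 26.88 = 3.36.
Target odds = 0.99/0.01 = 99.
Need 2.2ⁿ ≥ 99 ÷ 3.36 = 825/28.
2.2⁴ = 23.4256 falls short of 825/28 but 2.2⁵ = 51.53632 reaches it, so n = 5.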